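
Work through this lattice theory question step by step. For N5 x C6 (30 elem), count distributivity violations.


Distributive law: a ^ (b v c) = (a ^ b) v (a ^ c).
Check all 30^3 = 27000 ordered triples (a,b,c).
  e.g. a=(b,0), b=(a,0), c=(c,0): lhs=(b,0) != rhs=(a,0)
  e.g. a=(b,0), b=(a,0), c=(c,1): lhs=(b,0) != rhs=(a,0)
Total violating triples: 432


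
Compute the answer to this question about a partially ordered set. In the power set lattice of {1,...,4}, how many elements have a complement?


An element a is complemented if some b has a meet b = bottom, a join b = top.
every subset A has complement S\A, so all elements are complemented.
Complemented elements: {}, {1}, {2}, {3}, {4}, {1,2}, ... (10 more)
Count: 16


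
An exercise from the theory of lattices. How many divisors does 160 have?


Divisors of 160: [1, 2, 4, 5, 8, 10, 16, 20, 32, 40, 80, 160]
Count: 12


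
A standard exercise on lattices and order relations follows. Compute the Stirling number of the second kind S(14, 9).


S(n,k) = k*S(n-1,k) + S(n-1,k-1).
S(13,9) = 359502, S(13,8) = 1899612
S(14,9) = 9*359502 + 1899612 = 3235518 + 1899612
S(14,9) = 5135130


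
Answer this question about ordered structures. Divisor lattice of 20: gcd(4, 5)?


Meet=gcd.
gcd(4,5)=1


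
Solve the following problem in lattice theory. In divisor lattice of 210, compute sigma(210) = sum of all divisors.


sigma(n) = sum of divisors.
Divisors of 210: [1, 2, 3, 5, 6, 7, 10, 14, 15, 21, 30, 35, 42, 70, 105, 210]
Sum = 576


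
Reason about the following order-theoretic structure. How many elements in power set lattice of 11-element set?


Power set = 2^n.
2^11 = 2048


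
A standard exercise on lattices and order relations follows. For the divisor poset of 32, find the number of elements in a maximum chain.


A chain is a totally ordered subset; we count the number of elements in a maximum chain.
Compute, for each element x, the size of the longest chain ending at x:
  1: 1
  2: 2
  4: 3
  8: 4
  16: 5
  32: 6
A maximum chain: 1 < 2 < 4 < 8 < 16 < 32
Number of elements in the longest chain: 6


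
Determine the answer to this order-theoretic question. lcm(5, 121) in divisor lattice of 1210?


Join=lcm.
gcd(5,121)=1
lcm=605


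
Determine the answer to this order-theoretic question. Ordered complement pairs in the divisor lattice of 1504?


Complement pair (a,b): a meet b = bottom, a join b = top.
Here: gcd(a,b)=1 and lcm(a,b)=1504, i.e. a*b=1504 with a,b coprime.
Pairs found: (1,1504), (32,47), (47,32), (1504,1)
Total ordered pairs: 4


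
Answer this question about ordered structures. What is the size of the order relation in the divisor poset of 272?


The order relation is {(a,b) : a <= b}, reflexive so it includes (a,a).
Examples: (1,1), (1,136), (1,16), (1,17), (1,2), ...
Total ordered pairs: 45


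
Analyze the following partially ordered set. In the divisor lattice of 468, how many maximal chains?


A maximal chain goes from the minimum element to a maximal element via cover relations.
Counting all min-to-max paths in the cover graph.
Total maximal chains: 30


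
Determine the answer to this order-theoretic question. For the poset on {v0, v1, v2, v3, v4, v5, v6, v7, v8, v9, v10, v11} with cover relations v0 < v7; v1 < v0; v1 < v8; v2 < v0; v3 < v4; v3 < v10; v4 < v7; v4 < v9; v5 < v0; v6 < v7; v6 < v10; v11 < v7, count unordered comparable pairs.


A comparable pair {a,b} has a < b or b < a in the order.
Count unordered pairs where one element is strictly below the other.
Examples: {v0,v1}, {v0,v2}, {v0,v5}, {v0,v7}, ...
Total comparable pairs: 17


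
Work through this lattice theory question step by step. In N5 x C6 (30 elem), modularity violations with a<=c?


Modular law: if a <= c then a v (b ^ c) = (a v b) ^ c.
Check all triples (a,b,c) with a <= c among 30 elements.
  e.g. a=(a,0), b=(c,0), c=(b,0): lhs=(a,0) != rhs=(b,0)
  e.g. a=(a,0), b=(c,1), c=(b,0): lhs=(a,0) != rhs=(b,0)
Total violating triples: 126


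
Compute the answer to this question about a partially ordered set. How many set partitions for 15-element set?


B(n) = number of set partitions of an n-element set.
B(n) satisfies the recurrence: B(n+1) = sum_k C(n,k)*B(k).
B(15) = 1382958545


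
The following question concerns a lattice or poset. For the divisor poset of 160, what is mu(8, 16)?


In a divisor lattice, mu(a,b) = mu(b/a) where mu is the classical Mobius function.
b/a = 16/8 = 2
Prime factorization of 2: primes [2]
2 is squarefree with 1 prime factor(s), so mu(2) = (-1)^1 = -1


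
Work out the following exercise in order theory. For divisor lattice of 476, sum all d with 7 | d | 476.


Interval [7,476] in divisors of 476: [7, 14, 28, 119, 238, 476]
Sum = 882


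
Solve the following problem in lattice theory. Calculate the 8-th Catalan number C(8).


C(n) = C(2n, n) / (n+1).
C(16, 8) = 12870
C(8) = 12870 / 9 = 1430


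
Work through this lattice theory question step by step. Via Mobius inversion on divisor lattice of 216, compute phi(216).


phi(n) = n * prod_{p|n} (1 - 1/p).
Prime divisors of 216: [2, 3]
phi(216) = 216 * (1 - 1/2) * (1 - 1/3)
phi(216) = 72


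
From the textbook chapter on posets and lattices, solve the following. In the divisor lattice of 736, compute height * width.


Height = length of longest chain minus 1; width = size of largest antichain.
A maximum chain: 1 | 23 | 46 | 92 | 184 | 368 | 736  (height 6).
A maximum antichain: {2, 23}  (width 2).
Product = 6 * 2 = 12


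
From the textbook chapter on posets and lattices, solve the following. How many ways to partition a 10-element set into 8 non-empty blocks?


S(n,k) = k*S(n-1,k) + S(n-1,k-1).
S(9,8) = 36, S(9,7) = 462
S(10,8) = 8*36 + 462 = 288 + 462
S(10,8) = 750


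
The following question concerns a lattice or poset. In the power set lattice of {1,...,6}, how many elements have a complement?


An element a is complemented if some b has a meet b = bottom, a join b = top.
every subset A has complement S\A, so all elements are complemented.
Complemented elements: {}, {1}, {2}, {3}, {4}, {5}, ... (58 more)
Count: 64


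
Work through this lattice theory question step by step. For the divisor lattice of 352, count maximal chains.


A maximal chain goes from the minimum element to a maximal element via cover relations.
Counting all min-to-max paths in the cover graph.
Total maximal chains: 6


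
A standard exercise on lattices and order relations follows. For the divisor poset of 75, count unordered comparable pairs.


A comparable pair {a,b} has a < b or b < a in the order.
Count unordered pairs where one element is strictly below the other.
Examples: {1,3}, {1,5}, {1,15}, {1,25}, ...
Total comparable pairs: 12


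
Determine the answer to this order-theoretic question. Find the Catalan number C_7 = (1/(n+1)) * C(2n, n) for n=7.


C(n) = C(2n, n) / (n+1).
C(14, 7) = 3432
C(7) = 3432 / 8 = 429


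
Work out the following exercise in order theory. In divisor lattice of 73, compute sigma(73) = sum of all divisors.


sigma(n) = sum of divisors.
Divisors of 73: [1, 73]
Sum = 74


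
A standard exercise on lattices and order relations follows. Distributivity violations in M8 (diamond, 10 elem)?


Distributive law: a ^ (b v c) = (a ^ b) v (a ^ c).
Check all 10^3 = 1000 ordered triples (a,b,c).
  e.g. a=a1, b=a2, c=a3: lhs=a1 != rhs=0
  e.g. a=a1, b=a2, c=a4: lhs=a1 != rhs=0
Total violating triples: 336


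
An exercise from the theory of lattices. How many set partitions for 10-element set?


B(n) = number of set partitions of an n-element set.
B(n) satisfies the recurrence: B(n+1) = sum_k C(n,k)*B(k).
B(10) = 115975


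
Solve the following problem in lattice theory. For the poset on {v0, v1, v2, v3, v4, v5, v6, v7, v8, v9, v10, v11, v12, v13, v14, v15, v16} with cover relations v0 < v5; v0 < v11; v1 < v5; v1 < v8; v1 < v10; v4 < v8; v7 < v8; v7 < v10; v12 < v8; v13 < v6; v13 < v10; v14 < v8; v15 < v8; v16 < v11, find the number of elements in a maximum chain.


A chain is a totally ordered subset; we count the number of elements in a maximum chain.
Compute, for each element x, the size of the longest chain ending at x:
  v0: 1
  v1: 1
  v2: 1
  v3: 1
  v4: 1
  v7: 1
  ...
A maximum chain: v0 < v5
Number of elements in the longest chain: 2


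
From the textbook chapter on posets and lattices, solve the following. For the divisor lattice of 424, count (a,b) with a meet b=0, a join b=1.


Complement pair (a,b): a meet b = bottom, a join b = top.
Here: gcd(a,b)=1 and lcm(a,b)=424, i.e. a*b=424 with a,b coprime.
Pairs found: (1,424), (8,53), (53,8), (424,1)
Total ordered pairs: 4


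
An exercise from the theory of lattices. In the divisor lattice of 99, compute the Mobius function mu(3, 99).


In a divisor lattice, mu(a,b) = mu(b/a) where mu is the classical Mobius function.
b/a = 99/3 = 33
Prime factorization of 33: primes [3, 11]
33 is squarefree with 2 prime factor(s), so mu(33) = (-1)^2 = 1


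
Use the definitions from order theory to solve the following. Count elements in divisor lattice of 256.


Divisors of 256: [1, 2, 4, 8, 16, 32, 64, 128, 256]
Count: 9


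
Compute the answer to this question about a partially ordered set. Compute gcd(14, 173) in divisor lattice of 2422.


In a divisor lattice, meet = gcd (greatest common divisor).
By Euclidean algorithm or factoring: gcd(14,173) = 1


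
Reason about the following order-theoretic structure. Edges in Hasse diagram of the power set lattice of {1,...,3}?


A cover relation a -< b holds when a < b with no c strictly between.
Cover relations:
  {} -< {1}
  {} -< {2}
  {} -< {3}
  {1} -< {1,2}
  {1} -< {1,3}
  {2} -< {1,2}
  {2} -< {2,3}
  {3} -< {1,3}
  ...4 more
Total: 12


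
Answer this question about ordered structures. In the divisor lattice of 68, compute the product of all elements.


Divisors of 68: [1, 2, 4, 17, 34, 68]
Product = n^(d(n)/2) = 68^(6/2)
Product = 314432


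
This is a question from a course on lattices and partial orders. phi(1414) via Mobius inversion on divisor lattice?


phi(n) = n * prod_{p|n} (1 - 1/p).
Prime divisors of 1414: [2, 7, 101]
phi(1414) = 1414 * (1 - 1/2) * (1 - 1/7) * (1 - 1/101)
phi(1414) = 600


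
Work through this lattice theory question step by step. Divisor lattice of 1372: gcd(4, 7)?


Meet=gcd.
gcd(4,7)=1


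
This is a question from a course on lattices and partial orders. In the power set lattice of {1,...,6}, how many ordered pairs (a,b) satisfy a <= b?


The order relation is {(a,b) : a <= b}, reflexive so it includes (a,a).
Examples: ({},{}), ({},{1,2}), ({},{1,2,3}), ({},{1,2,3,4}), ({},{1,2,3,4,5}), ...
Total ordered pairs: 729


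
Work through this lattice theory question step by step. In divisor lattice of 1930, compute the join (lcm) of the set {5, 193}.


In a divisor lattice, join = lcm (least common multiple).
Compute lcm iteratively: start with first element, then lcm(current, next).
Elements: [5, 193]
lcm(5,193) = 965
Final lcm = 965


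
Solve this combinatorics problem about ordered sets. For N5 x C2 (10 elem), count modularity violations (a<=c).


Modular law: if a <= c then a v (b ^ c) = (a v b) ^ c.
Check all triples (a,b,c) with a <= c among 10 elements.
  e.g. a=(a,0), b=(c,0), c=(b,0): lhs=(a,0) != rhs=(b,0)
  e.g. a=(a,0), b=(c,1), c=(b,0): lhs=(a,0) != rhs=(b,0)
Total violating triples: 6


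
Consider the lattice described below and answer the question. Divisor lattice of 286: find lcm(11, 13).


In a divisor lattice, join = lcm (least common multiple).
gcd(11,13) = 1
lcm(11,13) = 11*13/gcd = 143/1 = 143


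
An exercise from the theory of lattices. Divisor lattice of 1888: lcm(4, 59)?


Join=lcm.
gcd(4,59)=1
lcm=236


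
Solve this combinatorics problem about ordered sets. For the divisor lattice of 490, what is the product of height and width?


Height = length of longest chain minus 1; width = size of largest antichain.
A maximum chain: 1 | 7 | 49 | 245 | 490  (height 4).
A maximum antichain: {10, 14, 35, 49}  (width 4).
Product = 4 * 4 = 16


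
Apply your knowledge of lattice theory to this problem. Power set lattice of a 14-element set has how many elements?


Power set = 2^n.
2^14 = 16384


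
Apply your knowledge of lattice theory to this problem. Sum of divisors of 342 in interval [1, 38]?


Interval [1,38] in divisors of 342: [1, 2, 19, 38]
Sum = 60


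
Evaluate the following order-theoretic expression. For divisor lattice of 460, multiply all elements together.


Divisors of 460: [1, 2, 4, 5, 10, 20, 23, 46, 92, 115, 230, 460]
Product = n^(d(n)/2) = 460^(12/2)
Product = 9474296896000000


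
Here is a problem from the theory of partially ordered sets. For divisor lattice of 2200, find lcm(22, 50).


In a divisor lattice, join = lcm (least common multiple).
Compute lcm iteratively: start with first element, then lcm(current, next).
Elements: [22, 50]
lcm(22,50) = 550
Final lcm = 550


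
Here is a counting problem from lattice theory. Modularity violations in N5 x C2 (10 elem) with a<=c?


Modular law: if a <= c then a v (b ^ c) = (a v b) ^ c.
Check all triples (a,b,c) with a <= c among 10 elements.
  e.g. a=(a,0), b=(c,0), c=(b,0): lhs=(a,0) != rhs=(b,0)
  e.g. a=(a,0), b=(c,1), c=(b,0): lhs=(a,0) != rhs=(b,0)
Total violating triples: 6


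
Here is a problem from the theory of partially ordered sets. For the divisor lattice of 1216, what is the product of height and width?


Height = length of longest chain minus 1; width = size of largest antichain.
A maximum chain: 1 | 19 | 38 | 76 | 152 | 304 | 608 | 1216  (height 7).
A maximum antichain: {2, 19}  (width 2).
Product = 7 * 2 = 14


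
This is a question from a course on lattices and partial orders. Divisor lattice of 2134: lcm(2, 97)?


Join=lcm.
gcd(2,97)=1
lcm=194


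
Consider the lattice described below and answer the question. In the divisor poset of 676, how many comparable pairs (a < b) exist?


A comparable pair {a,b} has a < b or b < a in the order.
Count unordered pairs where one element is strictly below the other.
Examples: {1,2}, {1,4}, {1,13}, {1,26}, ...
Total comparable pairs: 27


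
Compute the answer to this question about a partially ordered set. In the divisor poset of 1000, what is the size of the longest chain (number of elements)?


A chain is a totally ordered subset; we count the number of elements in a maximum chain.
Compute, for each element x, the size of the longest chain ending at x:
  1: 1
  2: 2
  5: 2
  4: 3
  25: 3
  8: 4
  ...
A maximum chain: 1 < 2 < 4 < 8 < 40 < 200 < 1000
Number of elements in the longest chain: 7


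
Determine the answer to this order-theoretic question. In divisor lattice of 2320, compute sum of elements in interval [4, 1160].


Interval [4,1160] in divisors of 2320: [4, 8, 20, 40, 116, 232, 580, 1160]
Sum = 2160


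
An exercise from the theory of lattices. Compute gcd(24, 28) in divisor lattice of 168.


In a divisor lattice, meet = gcd (greatest common divisor).
By Euclidean algorithm or factoring: gcd(24,28) = 4


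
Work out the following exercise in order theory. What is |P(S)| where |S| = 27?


Power set = 2^n.
2^27 = 134217728


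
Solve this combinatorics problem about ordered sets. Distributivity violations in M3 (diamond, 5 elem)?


Distributive law: a ^ (b v c) = (a ^ b) v (a ^ c).
Check all 5^3 = 125 ordered triples (a,b,c).
  e.g. a=a1, b=a2, c=a3: lhs=a1 != rhs=0
  e.g. a=a1, b=a3, c=a2: lhs=a1 != rhs=0
Total violating triples: 6


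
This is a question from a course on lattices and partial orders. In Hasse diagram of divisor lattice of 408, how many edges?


A cover relation a -< b holds when a < b with no c strictly between.
Cover relations:
  1 -< 2
  1 -< 3
  1 -< 17
  2 -< 4
  2 -< 6
  2 -< 34
  3 -< 6
  3 -< 51
  ...20 more
Total: 28


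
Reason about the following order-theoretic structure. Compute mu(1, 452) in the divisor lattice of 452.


In a divisor lattice, mu(a,b) = mu(b/a) where mu is the classical Mobius function.
b/a = 452/1 = 452
Prime factorization of 452: primes [2, 113]
452 is not squarefree, so mu(452) = 0


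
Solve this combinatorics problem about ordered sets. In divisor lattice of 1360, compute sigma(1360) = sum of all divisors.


sigma(n) = sum of divisors.
Divisors of 1360: [1, 2, 4, 5, 8, 10, 16, 17, 20, 34, 40, 68, 80, 85, 136, 170, 272, 340, 680, 1360]
Sum = 3348


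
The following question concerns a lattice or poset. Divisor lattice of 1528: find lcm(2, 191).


In a divisor lattice, join = lcm (least common multiple).
gcd(2,191) = 1
lcm(2,191) = 2*191/gcd = 382/1 = 382


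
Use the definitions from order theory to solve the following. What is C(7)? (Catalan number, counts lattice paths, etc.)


C(n) = C(2n, n) / (n+1).
C(14, 7) = 3432
C(7) = 3432 / 8 = 429


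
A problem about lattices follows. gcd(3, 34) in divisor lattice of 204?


Meet=gcd.
gcd(3,34)=1


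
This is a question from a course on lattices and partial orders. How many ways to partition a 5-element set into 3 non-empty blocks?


S(n,k) = k*S(n-1,k) + S(n-1,k-1).
S(4,3) = 6, S(4,2) = 7
S(5,3) = 3*6 + 7 = 18 + 7
S(5,3) = 25


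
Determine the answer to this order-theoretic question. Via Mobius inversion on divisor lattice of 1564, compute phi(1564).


phi(n) = n * prod_{p|n} (1 - 1/p).
Prime divisors of 1564: [2, 17, 23]
phi(1564) = 1564 * (1 - 1/2) * (1 - 1/17) * (1 - 1/23)
phi(1564) = 704


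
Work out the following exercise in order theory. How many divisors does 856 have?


Divisors of 856: [1, 2, 4, 8, 107, 214, 428, 856]
Count: 8


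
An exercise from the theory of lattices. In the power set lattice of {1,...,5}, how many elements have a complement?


An element a is complemented if some b has a meet b = bottom, a join b = top.
every subset A has complement S\A, so all elements are complemented.
Complemented elements: {}, {1}, {2}, {3}, {4}, {5}, ... (26 more)
Count: 32


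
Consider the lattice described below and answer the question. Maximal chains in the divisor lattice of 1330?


A maximal chain goes from the minimum element to a maximal element via cover relations.
Counting all min-to-max paths in the cover graph.
Total maximal chains: 24


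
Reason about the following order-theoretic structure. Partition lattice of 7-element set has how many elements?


B(n) = number of set partitions of an n-element set.
B(n) satisfies the recurrence: B(n+1) = sum_k C(n,k)*B(k).
B(7) = 877


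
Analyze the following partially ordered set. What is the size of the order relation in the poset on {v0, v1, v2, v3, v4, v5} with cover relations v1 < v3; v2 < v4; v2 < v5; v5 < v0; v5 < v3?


The order relation is {(a,b) : a <= b}, reflexive so it includes (a,a).
Examples: (v0,v0), (v1,v1), (v1,v3), (v2,v0), (v2,v2), ...
Total ordered pairs: 13


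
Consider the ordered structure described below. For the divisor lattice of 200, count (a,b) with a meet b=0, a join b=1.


Complement pair (a,b): a meet b = bottom, a join b = top.
Here: gcd(a,b)=1 and lcm(a,b)=200, i.e. a*b=200 with a,b coprime.
Pairs found: (1,200), (8,25), (25,8), (200,1)
Total ordered pairs: 4


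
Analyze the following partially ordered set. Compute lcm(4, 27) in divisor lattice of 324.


In a divisor lattice, join = lcm (least common multiple).
gcd(4,27) = 1
lcm(4,27) = 4*27/gcd = 108/1 = 108


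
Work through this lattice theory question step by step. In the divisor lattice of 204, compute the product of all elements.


Divisors of 204: [1, 2, 3, 4, 6, 12, 17, 34, 51, 68, 102, 204]
Product = n^(d(n)/2) = 204^(12/2)
Product = 72074394832896


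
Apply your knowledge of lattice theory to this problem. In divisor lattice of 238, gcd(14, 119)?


Meet=gcd.
gcd(14,119)=7


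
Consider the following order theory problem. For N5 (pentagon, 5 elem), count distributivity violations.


Distributive law: a ^ (b v c) = (a ^ b) v (a ^ c).
Check all 5^3 = 125 ordered triples (a,b,c).
  e.g. a=b, b=a, c=c: lhs=b != rhs=a
  e.g. a=b, b=c, c=a: lhs=b != rhs=a
Total violating triples: 2


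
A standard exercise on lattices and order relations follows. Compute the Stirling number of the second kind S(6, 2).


S(n,k) = k*S(n-1,k) + S(n-1,k-1).
S(5,2) = 15, S(5,1) = 1
S(6,2) = 2*15 + 1 = 30 + 1
S(6,2) = 31


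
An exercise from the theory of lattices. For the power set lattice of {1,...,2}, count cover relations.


A cover relation a -< b holds when a < b with no c strictly between.
Cover relations:
  {} -< {1}
  {} -< {2}
  {1} -< {1,2}
  {2} -< {1,2}
Total: 4


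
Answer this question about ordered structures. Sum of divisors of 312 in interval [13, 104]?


Interval [13,104] in divisors of 312: [13, 26, 52, 104]
Sum = 195


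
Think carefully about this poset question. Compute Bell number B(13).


B(n) = number of set partitions of an n-element set.
B(n) satisfies the recurrence: B(n+1) = sum_k C(n,k)*B(k).
B(13) = 27644437


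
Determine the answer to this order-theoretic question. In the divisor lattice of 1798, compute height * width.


Height = length of longest chain minus 1; width = size of largest antichain.
A maximum chain: 1 | 31 | 899 | 1798  (height 3).
A maximum antichain: {2, 29, 31}  (width 3).
Product = 3 * 3 = 9


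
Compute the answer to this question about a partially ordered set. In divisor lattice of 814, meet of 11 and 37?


In a divisor lattice, meet = gcd (greatest common divisor).
By Euclidean algorithm or factoring: gcd(11,37) = 1


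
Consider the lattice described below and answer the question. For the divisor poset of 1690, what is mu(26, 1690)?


In a divisor lattice, mu(a,b) = mu(b/a) where mu is the classical Mobius function.
b/a = 1690/26 = 65
Prime factorization of 65: primes [5, 13]
65 is squarefree with 2 prime factor(s), so mu(65) = (-1)^2 = 1


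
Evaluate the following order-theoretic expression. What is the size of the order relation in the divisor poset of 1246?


The order relation is {(a,b) : a <= b}, reflexive so it includes (a,a).
Examples: (1,1), (1,1246), (1,14), (1,178), (1,2), ...
Total ordered pairs: 27


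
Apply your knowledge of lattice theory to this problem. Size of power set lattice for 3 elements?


Power set = 2^n.
2^3 = 8


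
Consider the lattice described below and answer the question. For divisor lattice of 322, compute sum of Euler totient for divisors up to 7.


Divisors of 322 up to 7: [1, 2, 7]
phi values: [1, 1, 6]
Sum = 8


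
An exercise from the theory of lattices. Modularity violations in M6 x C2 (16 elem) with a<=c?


Modular law: if a <= c then a v (b ^ c) = (a v b) ^ c.
Check all triples (a,b,c) with a <= c among 16 elements.
This lattice is modular (diamonds M_m and their chain-products are modular).
Total violating triples: 0


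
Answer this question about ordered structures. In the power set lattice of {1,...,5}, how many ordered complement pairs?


Complement pair (a,b): a meet b = bottom, a join b = top.
Here: A intersect B = {} and A union B = {1,...,5}.
Pairs found: ({},{1,2,3,4,5}), ({1},{2,3,4,5}), ({2},{1,3,4,5}), ({3},{1,2,4,5}), ... (28 more)
Total ordered pairs: 32


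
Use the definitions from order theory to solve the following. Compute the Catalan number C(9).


C(n) = C(2n, n) / (n+1).
C(18, 9) = 48620
C(9) = 48620 / 10 = 4862


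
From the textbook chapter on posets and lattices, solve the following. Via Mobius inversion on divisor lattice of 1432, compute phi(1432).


phi(n) = n * prod_{p|n} (1 - 1/p).
Prime divisors of 1432: [2, 179]
phi(1432) = 1432 * (1 - 1/2) * (1 - 1/179)
phi(1432) = 712


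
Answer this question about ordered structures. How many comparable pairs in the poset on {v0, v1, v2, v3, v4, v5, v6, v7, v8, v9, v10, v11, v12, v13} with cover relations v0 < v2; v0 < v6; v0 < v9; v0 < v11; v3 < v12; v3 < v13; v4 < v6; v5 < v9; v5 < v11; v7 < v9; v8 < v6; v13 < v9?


A comparable pair {a,b} has a < b or b < a in the order.
Count unordered pairs where one element is strictly below the other.
Examples: {v0,v2}, {v0,v6}, {v0,v9}, {v0,v11}, ...
Total comparable pairs: 13


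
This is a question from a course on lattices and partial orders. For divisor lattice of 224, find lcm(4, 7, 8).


In a divisor lattice, join = lcm (least common multiple).
Compute lcm iteratively: start with first element, then lcm(current, next).
Elements: [4, 7, 8]
lcm(4,7) = 28
lcm(28,8) = 56
Final lcm = 56


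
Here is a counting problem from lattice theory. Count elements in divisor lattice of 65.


Divisors of 65: [1, 5, 13, 65]
Count: 4


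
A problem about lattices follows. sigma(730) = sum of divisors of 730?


sigma(n) = sum of divisors.
Divisors of 730: [1, 2, 5, 10, 73, 146, 365, 730]
Sum = 1332


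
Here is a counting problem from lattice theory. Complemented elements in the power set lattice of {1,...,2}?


An element a is complemented if some b has a meet b = bottom, a join b = top.
every subset A has complement S\A, so all elements are complemented.
Complemented elements: {}, {1}, {2}, {1,2}
Count: 4


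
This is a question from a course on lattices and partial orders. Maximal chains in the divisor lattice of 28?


A maximal chain goes from the minimum element to a maximal element via cover relations.
Counting all min-to-max paths in the cover graph.
Total maximal chains: 3


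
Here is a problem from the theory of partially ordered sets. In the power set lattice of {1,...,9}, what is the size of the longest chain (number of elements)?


A chain is a totally ordered subset; we count the number of elements in a maximum chain.
Compute, for each element x, the size of the longest chain ending at x:
  {}: 1
  {1}: 2
  {2}: 2
  {3}: 2
  {4}: 2
  {5}: 2
  ...
A maximum chain: {} < {1} < {1,2} < {1,2,3} < {1,2,3,4} < {1,2,3,4,5} < {1,2,3,4,5,6} < {1,2,3,4,5,6,7} < {1,2,3,4,5,6,7,8} < {1,2,3,4,5,6,7,8,9}
Number of elements in the longest chain: 10


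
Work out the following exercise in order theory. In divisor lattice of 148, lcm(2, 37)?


Join=lcm.
gcd(2,37)=1
lcm=74


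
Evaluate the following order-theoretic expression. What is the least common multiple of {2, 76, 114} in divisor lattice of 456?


In a divisor lattice, join = lcm (least common multiple).
Compute lcm iteratively: start with first element, then lcm(current, next).
Elements: [2, 76, 114]
lcm(2,76) = 76
lcm(76,114) = 228
Final lcm = 228


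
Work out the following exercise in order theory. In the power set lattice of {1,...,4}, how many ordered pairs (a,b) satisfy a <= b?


The order relation is {(a,b) : a <= b}, reflexive so it includes (a,a).
Examples: ({},{}), ({},{1,2}), ({},{1,2,3}), ({},{1,2,3,4}), ({},{1,2,4}), ...
Total ordered pairs: 81


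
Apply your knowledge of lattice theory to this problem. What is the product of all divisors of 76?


Divisors of 76: [1, 2, 4, 19, 38, 76]
Product = n^(d(n)/2) = 76^(6/2)
Product = 438976


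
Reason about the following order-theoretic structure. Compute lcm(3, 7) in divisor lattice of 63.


In a divisor lattice, join = lcm (least common multiple).
gcd(3,7) = 1
lcm(3,7) = 3*7/gcd = 21/1 = 21


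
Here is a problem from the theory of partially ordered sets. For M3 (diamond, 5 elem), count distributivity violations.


Distributive law: a ^ (b v c) = (a ^ b) v (a ^ c).
Check all 5^3 = 125 ordered triples (a,b,c).
  e.g. a=a1, b=a2, c=a3: lhs=a1 != rhs=0
  e.g. a=a1, b=a3, c=a2: lhs=a1 != rhs=0
Total violating triples: 6


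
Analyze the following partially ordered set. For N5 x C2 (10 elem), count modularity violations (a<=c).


Modular law: if a <= c then a v (b ^ c) = (a v b) ^ c.
Check all triples (a,b,c) with a <= c among 10 elements.
  e.g. a=(a,0), b=(c,0), c=(b,0): lhs=(a,0) != rhs=(b,0)
  e.g. a=(a,0), b=(c,1), c=(b,0): lhs=(a,0) != rhs=(b,0)
Total violating triples: 6


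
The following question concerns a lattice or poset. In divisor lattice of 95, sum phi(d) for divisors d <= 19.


Divisors of 95 up to 19: [1, 5, 19]
phi values: [1, 4, 18]
Sum = 23


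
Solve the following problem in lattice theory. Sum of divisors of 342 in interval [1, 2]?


Interval [1,2] in divisors of 342: [1, 2]
Sum = 3


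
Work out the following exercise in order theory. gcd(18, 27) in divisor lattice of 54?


Meet=gcd.
gcd(18,27)=9


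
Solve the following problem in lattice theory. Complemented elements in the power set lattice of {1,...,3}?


An element a is complemented if some b has a meet b = bottom, a join b = top.
every subset A has complement S\A, so all elements are complemented.
Complemented elements: {}, {1}, {2}, {3}, {1,2}, {1,3}, ... (2 more)
Count: 8


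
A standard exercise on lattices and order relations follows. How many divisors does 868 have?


Divisors of 868: [1, 2, 4, 7, 14, 28, 31, 62, 124, 217, 434, 868]
Count: 12


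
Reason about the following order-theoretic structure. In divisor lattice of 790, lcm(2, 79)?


Join=lcm.
gcd(2,79)=1
lcm=158


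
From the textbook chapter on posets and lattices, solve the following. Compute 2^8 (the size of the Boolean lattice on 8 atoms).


Power set = 2^n.
2^8 = 256


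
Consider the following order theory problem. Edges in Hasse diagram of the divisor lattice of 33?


A cover relation a -< b holds when a < b with no c strictly between.
Cover relations:
  1 -< 3
  1 -< 11
  3 -< 33
  11 -< 33
Total: 4


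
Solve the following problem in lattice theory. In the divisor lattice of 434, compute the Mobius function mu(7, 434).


In a divisor lattice, mu(a,b) = mu(b/a) where mu is the classical Mobius function.
b/a = 434/7 = 62
Prime factorization of 62: primes [2, 31]
62 is squarefree with 2 prime factor(s), so mu(62) = (-1)^2 = 1


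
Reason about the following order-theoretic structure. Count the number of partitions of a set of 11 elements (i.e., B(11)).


B(n) = number of set partitions of an n-element set.
B(n) satisfies the recurrence: B(n+1) = sum_k C(n,k)*B(k).
B(11) = 678570


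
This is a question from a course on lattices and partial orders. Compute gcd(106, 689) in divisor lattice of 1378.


In a divisor lattice, meet = gcd (greatest common divisor).
By Euclidean algorithm or factoring: gcd(106,689) = 53


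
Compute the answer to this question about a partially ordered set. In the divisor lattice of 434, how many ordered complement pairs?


Complement pair (a,b): a meet b = bottom, a join b = top.
Here: gcd(a,b)=1 and lcm(a,b)=434, i.e. a*b=434 with a,b coprime.
Pairs found: (1,434), (2,217), (7,62), (14,31), ... (4 more)
Total ordered pairs: 8


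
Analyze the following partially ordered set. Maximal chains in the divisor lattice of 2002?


A maximal chain goes from the minimum element to a maximal element via cover relations.
Counting all min-to-max paths in the cover graph.
Total maximal chains: 24


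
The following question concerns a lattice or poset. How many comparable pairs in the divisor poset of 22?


A comparable pair {a,b} has a < b or b < a in the order.
Count unordered pairs where one element is strictly below the other.
Examples: {1,2}, {1,11}, {1,22}, {2,22}, ...
Total comparable pairs: 5


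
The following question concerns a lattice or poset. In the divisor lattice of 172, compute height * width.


Height = length of longest chain minus 1; width = size of largest antichain.
A maximum chain: 1 | 43 | 86 | 172  (height 3).
A maximum antichain: {2, 43}  (width 2).
Product = 3 * 2 = 6


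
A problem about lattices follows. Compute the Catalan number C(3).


C(n) = C(2n, n) / (n+1).
C(6, 3) = 20
C(3) = 20 / 4 = 5


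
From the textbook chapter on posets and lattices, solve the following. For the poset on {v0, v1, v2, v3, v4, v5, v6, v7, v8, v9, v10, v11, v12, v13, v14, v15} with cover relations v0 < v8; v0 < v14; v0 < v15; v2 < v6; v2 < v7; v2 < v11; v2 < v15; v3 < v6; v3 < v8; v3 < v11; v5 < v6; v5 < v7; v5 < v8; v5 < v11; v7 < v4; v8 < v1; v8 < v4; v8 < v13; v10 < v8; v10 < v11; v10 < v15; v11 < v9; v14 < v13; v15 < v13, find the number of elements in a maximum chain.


A chain is a totally ordered subset; we count the number of elements in a maximum chain.
Compute, for each element x, the size of the longest chain ending at x:
  v0: 1
  v2: 1
  v3: 1
  v5: 1
  v10: 1
  v12: 1
  ...
A maximum chain: v0 < v8 < v1
Number of elements in the longest chain: 3


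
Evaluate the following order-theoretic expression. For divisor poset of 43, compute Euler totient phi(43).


phi(n) = n * prod_{p|n} (1 - 1/p).
Prime divisors of 43: [43]
phi(43) = 43 * (1 - 1/43)
phi(43) = 42


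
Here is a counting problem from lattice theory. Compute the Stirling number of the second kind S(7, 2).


S(n,k) = k*S(n-1,k) + S(n-1,k-1).
S(6,2) = 31, S(6,1) = 1
S(7,2) = 2*31 + 1 = 62 + 1
S(7,2) = 63


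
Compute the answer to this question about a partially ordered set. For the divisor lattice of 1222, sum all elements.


sigma(n) = sum of divisors.
Divisors of 1222: [1, 2, 13, 26, 47, 94, 611, 1222]
Sum = 2016


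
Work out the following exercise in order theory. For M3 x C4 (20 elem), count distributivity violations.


Distributive law: a ^ (b v c) = (a ^ b) v (a ^ c).
Check all 20^3 = 8000 ordered triples (a,b,c).
  e.g. a=(a1,0), b=(a2,0), c=(a3,0): lhs=(a1,0) != rhs=(0,0)
  e.g. a=(a1,0), b=(a2,0), c=(a3,1): lhs=(a1,0) != rhs=(0,0)
Total violating triples: 384


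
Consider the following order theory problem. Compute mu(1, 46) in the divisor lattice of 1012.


In a divisor lattice, mu(a,b) = mu(b/a) where mu is the classical Mobius function.
b/a = 46/1 = 46
Prime factorization of 46: primes [2, 23]
46 is squarefree with 2 prime factor(s), so mu(46) = (-1)^2 = 1


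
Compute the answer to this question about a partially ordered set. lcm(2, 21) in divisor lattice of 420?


Join=lcm.
gcd(2,21)=1
lcm=42


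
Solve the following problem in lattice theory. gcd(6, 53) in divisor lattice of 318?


Meet=gcd.
gcd(6,53)=1


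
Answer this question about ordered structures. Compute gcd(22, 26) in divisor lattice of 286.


In a divisor lattice, meet = gcd (greatest common divisor).
By Euclidean algorithm or factoring: gcd(22,26) = 2


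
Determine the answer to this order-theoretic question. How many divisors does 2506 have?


Divisors of 2506: [1, 2, 7, 14, 179, 358, 1253, 2506]
Count: 8


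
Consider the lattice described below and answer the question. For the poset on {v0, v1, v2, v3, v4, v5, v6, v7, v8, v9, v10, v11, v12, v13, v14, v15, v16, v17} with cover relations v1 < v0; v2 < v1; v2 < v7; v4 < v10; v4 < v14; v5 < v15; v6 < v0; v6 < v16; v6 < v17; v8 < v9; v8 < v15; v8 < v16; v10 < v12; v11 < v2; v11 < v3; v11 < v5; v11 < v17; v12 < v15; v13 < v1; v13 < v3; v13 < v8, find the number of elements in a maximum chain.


A chain is a totally ordered subset; we count the number of elements in a maximum chain.
Compute, for each element x, the size of the longest chain ending at x:
  v4: 1
  v6: 1
  v11: 1
  v13: 1
  v2: 2
  v5: 2
  ...
A maximum chain: v11 < v2 < v1 < v0
Number of elements in the longest chain: 4


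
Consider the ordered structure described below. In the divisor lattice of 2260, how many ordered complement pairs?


Complement pair (a,b): a meet b = bottom, a join b = top.
Here: gcd(a,b)=1 and lcm(a,b)=2260, i.e. a*b=2260 with a,b coprime.
Pairs found: (1,2260), (4,565), (5,452), (20,113), ... (4 more)
Total ordered pairs: 8


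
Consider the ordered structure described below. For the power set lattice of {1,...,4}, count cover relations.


A cover relation a -< b holds when a < b with no c strictly between.
Cover relations:
  {} -< {1}
  {} -< {2}
  {} -< {3}
  {} -< {4}
  {1} -< {1,2}
  {1} -< {1,3}
  {1} -< {1,4}
  {2} -< {1,2}
  ...24 more
Total: 32


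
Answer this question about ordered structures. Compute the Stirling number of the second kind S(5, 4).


S(n,k) = k*S(n-1,k) + S(n-1,k-1).
S(4,4) = 1, S(4,3) = 6
S(5,4) = 4*1 + 6 = 4 + 6
S(5,4) = 10


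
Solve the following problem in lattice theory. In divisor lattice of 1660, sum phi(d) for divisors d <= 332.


Divisors of 1660 up to 332: [1, 2, 4, 5, 10, 20, 83, 166, 332]
phi values: [1, 1, 2, 4, 4, 8, 82, 82, 164]
Sum = 348


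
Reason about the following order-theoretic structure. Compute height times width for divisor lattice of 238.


Height = length of longest chain minus 1; width = size of largest antichain.
A maximum chain: 1 | 17 | 119 | 238  (height 3).
A maximum antichain: {2, 7, 17}  (width 3).
Product = 3 * 3 = 9


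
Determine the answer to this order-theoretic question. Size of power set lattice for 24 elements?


Power set = 2^n.
2^24 = 16777216


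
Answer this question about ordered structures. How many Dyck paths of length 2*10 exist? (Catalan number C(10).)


C(n) = C(2n, n) / (n+1).
C(20, 10) = 184756
C(10) = 184756 / 11 = 16796


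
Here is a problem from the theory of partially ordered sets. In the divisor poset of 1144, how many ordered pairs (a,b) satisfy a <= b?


The order relation is {(a,b) : a <= b}, reflexive so it includes (a,a).
Examples: (1,1), (1,104), (1,11), (1,1144), (1,13), ...
Total ordered pairs: 90


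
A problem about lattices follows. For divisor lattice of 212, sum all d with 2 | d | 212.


Interval [2,212] in divisors of 212: [2, 4, 106, 212]
Sum = 324


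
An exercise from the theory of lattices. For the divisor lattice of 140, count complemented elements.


An element a is complemented if some b has a meet b = bottom, a join b = top.
a is complemented iff gcd(a, n/a)=1, i.e. a is a unitary divisor of 140.
Complemented elements: 1, 4, 5, 7, 20, 28, ... (2 more)
Count: 8


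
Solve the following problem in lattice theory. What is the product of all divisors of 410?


Divisors of 410: [1, 2, 5, 10, 41, 82, 205, 410]
Product = n^(d(n)/2) = 410^(8/2)
Product = 28257610000


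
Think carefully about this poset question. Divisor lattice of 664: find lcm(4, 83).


In a divisor lattice, join = lcm (least common multiple).
gcd(4,83) = 1
lcm(4,83) = 4*83/gcd = 332/1 = 332


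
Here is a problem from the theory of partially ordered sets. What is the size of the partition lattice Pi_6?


B(n) = number of set partitions of an n-element set.
B(n) satisfies the recurrence: B(n+1) = sum_k C(n,k)*B(k).
B(6) = 203


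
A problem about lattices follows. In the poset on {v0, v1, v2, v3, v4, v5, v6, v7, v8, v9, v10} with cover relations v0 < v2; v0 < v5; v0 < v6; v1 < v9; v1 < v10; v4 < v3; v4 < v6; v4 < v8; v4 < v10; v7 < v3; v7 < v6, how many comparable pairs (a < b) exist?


A comparable pair {a,b} has a < b or b < a in the order.
Count unordered pairs where one element is strictly below the other.
Examples: {v0,v2}, {v0,v5}, {v0,v6}, {v1,v9}, ...
Total comparable pairs: 11


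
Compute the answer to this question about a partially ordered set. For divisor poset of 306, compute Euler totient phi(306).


phi(n) = n * prod_{p|n} (1 - 1/p).
Prime divisors of 306: [2, 3, 17]
phi(306) = 306 * (1 - 1/2) * (1 - 1/3) * (1 - 1/17)
phi(306) = 96


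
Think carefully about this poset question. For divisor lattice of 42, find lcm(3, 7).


In a divisor lattice, join = lcm (least common multiple).
Compute lcm iteratively: start with first element, then lcm(current, next).
Elements: [3, 7]
lcm(3,7) = 21
Final lcm = 21


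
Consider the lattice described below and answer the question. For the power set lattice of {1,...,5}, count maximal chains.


A maximal chain goes from the minimum element to a maximal element via cover relations.
Counting all min-to-max paths in the cover graph.
Total maximal chains: 120


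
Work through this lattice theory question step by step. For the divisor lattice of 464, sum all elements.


sigma(n) = sum of divisors.
Divisors of 464: [1, 2, 4, 8, 16, 29, 58, 116, 232, 464]
Sum = 930
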